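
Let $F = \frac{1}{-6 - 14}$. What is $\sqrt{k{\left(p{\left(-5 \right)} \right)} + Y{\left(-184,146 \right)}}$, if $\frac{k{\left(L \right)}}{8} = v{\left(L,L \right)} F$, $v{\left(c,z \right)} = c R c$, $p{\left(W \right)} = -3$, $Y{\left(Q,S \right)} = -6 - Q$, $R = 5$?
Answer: $4 \sqrt{10} \approx 12.649$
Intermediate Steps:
$F = - \frac{1}{20}$ ($F = \frac{1}{-20} = - \frac{1}{20} \approx -0.05$)
$v{\left(c,z \right)} = 5 c^{2}$ ($v{\left(c,z \right)} = c 5 c = 5 c c = 5 c^{2}$)
$k{\left(L \right)} = - 2 L^{2}$ ($k{\left(L \right)} = 8 \cdot 5 L^{2} \left(- \frac{1}{20}\right) = 8 \left(- \frac{L^{2}}{4}\right) = - 2 L^{2}$)
$\sqrt{k{\left(p{\left(-5 \right)} \right)} + Y{\left(-184,146 \right)}} = \sqrt{- 2 \left(-3\right)^{2} - -178} = \sqrt{\left(-2\right) 9 + \left(-6 + 184\right)} = \sqrt{-18 + 178} = \sqrt{160} = 4 \sqrt{10}$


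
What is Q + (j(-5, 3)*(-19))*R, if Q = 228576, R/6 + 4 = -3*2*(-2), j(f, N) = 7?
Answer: 222192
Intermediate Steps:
R = 48 (R = -24 + 6*(-3*2*(-2)) = -24 + 6*(-6*(-2)) = -24 + 6*12 = -24 + 72 = 48)
Q + (j(-5, 3)*(-19))*R = 228576 + (7*(-19))*48 = 228576 - 133*48 = 228576 - 6384 = 222192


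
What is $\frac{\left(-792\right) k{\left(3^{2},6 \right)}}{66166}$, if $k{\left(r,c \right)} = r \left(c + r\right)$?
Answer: $- \frac{53460}{33083} \approx -1.6159$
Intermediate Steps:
$\frac{\left(-792\right) k{\left(3^{2},6 \right)}}{66166} = \frac{\left(-792\right) 3^{2} \left(6 + 3^{2}\right)}{66166} = - 792 \cdot 9 \left(6 + 9\right) \frac{1}{66166} = - 792 \cdot 9 \cdot 15 \cdot \frac{1}{66166} = \left(-792\right) 135 \cdot \frac{1}{66166} = \left(-106920\right) \frac{1}{66166} = - \frac{53460}{33083}$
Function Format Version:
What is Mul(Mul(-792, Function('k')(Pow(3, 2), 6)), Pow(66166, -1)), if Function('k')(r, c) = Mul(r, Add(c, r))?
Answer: Rational(-53460, 33083) ≈ -1.6159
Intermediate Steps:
Mul(Mul(-792, Function('k')(Pow(3, 2), 6)), Pow(66166, -1)) = Mul(Mul(-792, Mul(Pow(3, 2), Add(6, Pow(3, 2)))), Pow(66166, -1)) = Mul(Mul(-792, Mul(9, Add(6, 9))), Rational(1, 66166)) = Mul(Mul(-792, Mul(9, 15)), Rational(1, 66166)) = Mul(Mul(-792, 135), Rational(1, 66166)) = Mul(-106920, Rational(1, 66166)) = Rational(-53460, 33083)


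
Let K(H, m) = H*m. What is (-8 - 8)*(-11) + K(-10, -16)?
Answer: 336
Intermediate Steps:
(-8 - 8)*(-11) + K(-10, -16) = (-8 - 8)*(-11) - 10*(-16) = -16*(-11) + 160 = 176 + 160 = 336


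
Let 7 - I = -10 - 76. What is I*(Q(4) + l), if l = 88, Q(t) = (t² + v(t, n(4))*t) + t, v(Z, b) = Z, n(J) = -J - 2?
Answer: 11532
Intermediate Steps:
n(J) = -2 - J
Q(t) = t + 2*t² (Q(t) = (t² + t*t) + t = (t² + t²) + t = 2*t² + t = t + 2*t²)
I = 93 (I = 7 - (-10 - 76) = 7 - 1*(-86) = 7 + 86 = 93)
I*(Q(4) + l) = 93*(4*(1 + 2*4) + 88) = 93*(4*(1 + 8) + 88) = 93*(4*9 + 88) = 93*(36 + 88) = 93*124 = 11532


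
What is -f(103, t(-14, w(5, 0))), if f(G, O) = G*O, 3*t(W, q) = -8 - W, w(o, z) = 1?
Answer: -206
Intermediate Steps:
t(W, q) = -8/3 - W/3 (t(W, q) = (-8 - W)/3 = -8/3 - W/3)
-f(103, t(-14, w(5, 0))) = -103*(-8/3 - ⅓*(-14)) = -103*(-8/3 + 14/3) = -103*2 = -1*206 = -206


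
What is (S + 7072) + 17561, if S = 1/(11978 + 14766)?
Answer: 658784953/26744 ≈ 24633.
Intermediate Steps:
S = 1/26744 ≈ 3.7392e-5
(S + 7072) + 17561 = (1/26744 + 7072) + 17561 = 189133569/26744 + 17561 = 658784953/26744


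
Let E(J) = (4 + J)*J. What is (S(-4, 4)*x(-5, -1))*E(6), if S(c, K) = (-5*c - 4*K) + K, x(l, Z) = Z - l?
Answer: 1920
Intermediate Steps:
E(J) = J*(4 + J)
S(c, K) = -5*c - 3*K
(S(-4, 4)*x(-5, -1))*E(6) = ((-5*(-4) - 3*4)*(-1 - 1*(-5)))*(6*(4 + 6)) = ((20 - 12)*(-1 + 5))*(6*10) = (8*4)*60 = 32*60 = 1920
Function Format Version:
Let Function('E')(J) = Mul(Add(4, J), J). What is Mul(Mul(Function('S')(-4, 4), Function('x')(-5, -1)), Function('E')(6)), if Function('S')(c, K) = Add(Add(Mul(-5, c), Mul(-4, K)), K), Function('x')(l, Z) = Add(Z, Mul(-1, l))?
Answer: 1920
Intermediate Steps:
Function('E')(J) = Mul(J, Add(4, J))
Function('S')(c, K) = Add(Mul(-5, c), Mul(-3, K))
Mul(Mul(Function('S')(-4, 4), Function('x')(-5, -1)), Function('E')(6)) = Mul(Mul(Add(Mul(-5, -4), Mul(-3, 4)), Add(-1, Mul(-1, -5))), Mul(6, Add(4, 6))) = Mul(Mul(Add(20, -12), Add(-1, 5)), Mul(6, 10)) = Mul(Mul(8, 4), 60) = Mul(32, 60) = 1920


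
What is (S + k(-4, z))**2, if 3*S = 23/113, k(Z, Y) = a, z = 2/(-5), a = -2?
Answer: 429025/114921 ≈ 3.7332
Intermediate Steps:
z = -2/5 (z = 2*(-1/5) = -2/5 ≈ -0.40000)
k(Z, Y) = -2
S = 23/339 (S = (23/113)/3 = (23*(1/113))/3 = (1/3)*(23/113) = 23/339 ≈ 0.067847)
(S + k(-4, z))**2 = (23/339 - 2)**2 = (-655/339)**2 = 429025/114921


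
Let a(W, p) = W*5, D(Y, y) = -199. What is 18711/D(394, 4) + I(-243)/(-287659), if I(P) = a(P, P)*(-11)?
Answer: -5385047184/57244141 ≈ -94.072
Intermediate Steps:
a(W, p) = 5*W
I(P) = -55*P (I(P) = (5*P)*(-11) = -55*P)
18711/D(394, 4) + I(-243)/(-287659) = 18711/(-199) - 55*(-243)/(-287659) = 18711*(-1/199) + 13365*(-1/287659) = -18711/199 - 13365/287659 = -5385047184/57244141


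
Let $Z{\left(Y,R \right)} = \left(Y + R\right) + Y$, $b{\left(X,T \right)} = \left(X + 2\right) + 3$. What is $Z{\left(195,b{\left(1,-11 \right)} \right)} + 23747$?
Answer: $24143$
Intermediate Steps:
$b{\left(X,T \right)} = 5 + X$ ($b{\left(X,T \right)} = \left(2 + X\right) + 3 = 5 + X$)
$Z{\left(Y,R \right)} = R + 2 Y$ ($Z{\left(Y,R \right)} = \left(R + Y\right) + Y = R + 2 Y$)
$Z{\left(195,b{\left(1,-11 \right)} \right)} + 23747 = \left(\left(5 + 1\right) + 2 \cdot 195\right) + 23747 = \left(6 + 390\right) + 23747 = 396 + 23747 = 24143$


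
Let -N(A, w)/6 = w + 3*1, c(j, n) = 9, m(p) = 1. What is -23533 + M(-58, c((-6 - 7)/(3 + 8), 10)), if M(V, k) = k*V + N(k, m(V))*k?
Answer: -24271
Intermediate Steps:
N(A, w) = -18 - 6*w (N(A, w) = -6*(w + 3*1) = -6*(w + 3) = -6*(3 + w) = -18 - 6*w)
M(V, k) = -24*k + V*k (M(V, k) = k*V + (-18 - 6*1)*k = V*k + (-18 - 6)*k = V*k - 24*k = -24*k + V*k)
-23533 + M(-58, c((-6 - 7)/(3 + 8), 10)) = -23533 + 9*(-24 - 58) = -23533 + 9*(-82) = -23533 - 738 = -24271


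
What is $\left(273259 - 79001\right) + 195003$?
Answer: $389261$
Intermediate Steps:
$\left(273259 - 79001\right) + 195003 = 194258 + 195003 = 389261$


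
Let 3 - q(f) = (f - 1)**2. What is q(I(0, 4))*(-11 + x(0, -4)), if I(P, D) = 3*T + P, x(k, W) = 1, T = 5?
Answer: 1930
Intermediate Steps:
I(P, D) = 15 + P (I(P, D) = 3*5 + P = 15 + P)
q(f) = 3 - (-1 + f)**2 (q(f) = 3 - (f - 1)**2 = 3 - (-1 + f)**2)
q(I(0, 4))*(-11 + x(0, -4)) = (3 - (-1 + (15 + 0))**2)*(-11 + 1) = (3 - (-1 + 15)**2)*(-10) = (3 - 1*14**2)*(-10) = (3 - 1*196)*(-10) = (3 - 196)*(-10) = -193*(-10) = 1930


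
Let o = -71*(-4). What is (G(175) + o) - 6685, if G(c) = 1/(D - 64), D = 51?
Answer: -83214/13 ≈ -6401.1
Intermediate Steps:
G(c) = -1/13 (G(c) = 1/(51 - 64) = 1/(-13) = -1/13)
o = 284
(G(175) + o) - 6685 = (-1/13 + 284) - 6685 = 3691/13 - 6685 = -83214/13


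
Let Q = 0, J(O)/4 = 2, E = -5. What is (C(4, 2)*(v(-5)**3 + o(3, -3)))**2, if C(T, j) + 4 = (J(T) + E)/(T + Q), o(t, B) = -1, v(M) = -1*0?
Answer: 169/16 ≈ 10.563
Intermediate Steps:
J(O) = 8 (J(O) = 4*2 = 8)
v(M) = 0
C(T, j) = -4 + 3/T (C(T, j) = -4 + (8 - 5)/(T + 0) = -4 + 3/T)
(C(4, 2)*(v(-5)**3 + o(3, -3)))**2 = ((-4 + 3/4)*(0**3 - 1))**2 = ((-4 + 3*(1/4))*(0 - 1))**2 = ((-4 + 3/4)*(-1))**2 = (-13/4*(-1))**2 = (13/4)**2 = 169/16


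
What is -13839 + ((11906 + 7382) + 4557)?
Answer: 10006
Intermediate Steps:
-13839 + ((11906 + 7382) + 4557) = -13839 + (19288 + 4557) = -13839 + 23845 = 10006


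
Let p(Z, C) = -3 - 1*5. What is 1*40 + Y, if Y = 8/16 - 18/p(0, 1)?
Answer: 171/4 ≈ 42.750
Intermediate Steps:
p(Z, C) = -8 (p(Z, C) = -3 - 5 = -8)
Y = 11/4 (Y = 8/16 - 18/(-8) = 8*(1/16) - 18*(-⅛) = ½ + 9/4 = 11/4 ≈ 2.7500)
1*40 + Y = 1*40 + 11/4 = 40 + 11/4 = 171/4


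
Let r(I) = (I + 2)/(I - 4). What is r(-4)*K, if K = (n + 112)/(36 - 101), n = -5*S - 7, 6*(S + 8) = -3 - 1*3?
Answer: -15/26 ≈ -0.57692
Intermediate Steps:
S = -9 (S = -8 + (-3 - 1*3)/6 = -8 + (-3 - 3)/6 = -8 + (⅙)*(-6) = -8 - 1 = -9)
n = 38 (n = -5*(-9) - 7 = 45 - 7 = 38)
r(I) = (2 + I)/(-4 + I)
K = -30/13 (K = (38 + 112)/(36 - 101) = 150/(-65) = 150*(-1/65) = -30/13 ≈ -2.3077)
r(-4)*K = ((2 - 4)/(-4 - 4))*(-30/13) = (-2/(-8))*(-30/13) = -⅛*(-2)*(-30/13) = (¼)*(-30/13) = -15/26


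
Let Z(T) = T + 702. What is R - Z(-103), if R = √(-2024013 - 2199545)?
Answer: -599 + I*√4223558 ≈ -599.0 + 2055.1*I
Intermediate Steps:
Z(T) = 702 + T
R = I*√4223558 (R = √(-4223558) = I*√4223558 ≈ 2055.1*I)
R - Z(-103) = I*√4223558 - (702 - 103) = I*√4223558 - 1*599 = I*√4223558 - 599 = -599 + I*√4223558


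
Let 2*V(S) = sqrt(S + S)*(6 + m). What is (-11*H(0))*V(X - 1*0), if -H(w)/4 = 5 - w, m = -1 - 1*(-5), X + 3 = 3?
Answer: 0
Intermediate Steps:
X = 0 (X = -3 + 3 = 0)
m = 4 (m = -1 + 5 = 4)
H(w) = -20 + 4*w (H(w) = -4*(5 - w) = -20 + 4*w)
V(S) = 5*sqrt(2)*sqrt(S) (V(S) = (sqrt(S + S)*(6 + 4))/2 = (sqrt(2*S)*10)/2 = ((sqrt(2)*sqrt(S))*10)/2 = (10*sqrt(2)*sqrt(S))/2 = 5*sqrt(2)*sqrt(S))
(-11*H(0))*V(X - 1*0) = (-11*(-20 + 4*0))*(5*sqrt(2)*sqrt(0 - 1*0)) = (-11*(-20 + 0))*(5*sqrt(2)*sqrt(0 + 0)) = (-11*(-20))*(5*sqrt(2)*sqrt(0)) = 220*(5*sqrt(2)*0) = 220*0 = 0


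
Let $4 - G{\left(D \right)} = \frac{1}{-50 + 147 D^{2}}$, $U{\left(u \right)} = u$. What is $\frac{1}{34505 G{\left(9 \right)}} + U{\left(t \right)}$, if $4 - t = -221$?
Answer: $\frac{368205454732}{1636468635} \approx 225.0$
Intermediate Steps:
$t = 225$ ($t = 4 - -221 = 4 + 221 = 225$)
$G{\left(D \right)} = 4 - \frac{1}{-50 + 147 D^{2}}$
$\frac{1}{34505 G{\left(9 \right)}} + U{\left(t \right)} = \frac{1}{34505 \frac{3 \left(-67 + 196 \cdot 9^{2}\right)}{-50 + 147 \cdot 9^{2}}} + 225 = \frac{1}{34505 \frac{3 \left(-67 + 196 \cdot 81\right)}{-50 + 147 \cdot 81}} + 225 = \frac{1}{34505 \frac{3 \left(-67 + 15876\right)}{-50 + 11907}} + 225 = \frac{1}{34505 \cdot 3 \cdot \frac{1}{11857} \cdot 15809} + 225 = \frac{1}{34505 \cdot \frac{47427}{11857}} + 225 = \frac{1}{34505} \cdot \frac{11857}{47427} + 225 = \frac{11857}{1636468635} + 225 = \frac{368205454732}{1636468635}$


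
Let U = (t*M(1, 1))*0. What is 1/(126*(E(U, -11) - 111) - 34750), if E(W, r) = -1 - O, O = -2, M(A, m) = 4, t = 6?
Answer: -1/48610 ≈ -2.0572e-5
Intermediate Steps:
U = 0 (U = (6*4)*0 = 24*0 = 0)
E(W, r) = 1 (E(W, r) = -1 - 1*(-2) = -1 + 2 = 1)
1/(126*(E(U, -11) - 111) - 34750) = 1/(126*(1 - 111) - 34750) = 1/(126*(-110) - 34750) = 1/(-13860 - 34750) = 1/(-48610) = -1/48610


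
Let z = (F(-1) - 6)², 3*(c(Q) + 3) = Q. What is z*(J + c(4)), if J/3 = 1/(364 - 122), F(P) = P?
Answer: -58849/726 ≈ -81.059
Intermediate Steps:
c(Q) = -3 + Q/3
z = 49 (z = (-1 - 6)² = (-7)² = 49)
J = 3/242 (J = 3/(364 - 122) = 3/242 ≈ 0.012397)
z*(J + c(4)) = 49*(3/242 + (-3 + (⅓)*4)) = 49*(3/242 + (-3 + 4/3)) = 49*(3/242 - 5/3) = 49*(-1201/726) = -58849/726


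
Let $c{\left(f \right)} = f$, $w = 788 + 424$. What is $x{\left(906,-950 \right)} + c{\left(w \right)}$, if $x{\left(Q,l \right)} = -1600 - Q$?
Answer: $-1294$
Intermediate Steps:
$w = 1212$
$x{\left(906,-950 \right)} + c{\left(w \right)} = \left(-1600 - 906\right) + 1212 = -2506 + 1212 = -1294$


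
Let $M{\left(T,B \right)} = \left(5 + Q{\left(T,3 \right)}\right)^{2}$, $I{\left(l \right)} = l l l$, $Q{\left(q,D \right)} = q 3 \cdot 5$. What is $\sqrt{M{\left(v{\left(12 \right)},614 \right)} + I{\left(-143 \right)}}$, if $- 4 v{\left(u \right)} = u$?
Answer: $i \sqrt{2922607} \approx 1709.6 i$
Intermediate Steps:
$Q{\left(q,D \right)} = 15 q$ ($Q{\left(q,D \right)} = 3 q 5 = 15 q$)
$I{\left(l \right)} = l^{3}$ ($I{\left(l \right)} = l^{2} l = l^{3}$)
$v{\left(u \right)} = - \frac{u}{4}$
$M{\left(T,B \right)} = \left(5 + 15 T\right)^{2}$
$\sqrt{M{\left(v{\left(12 \right)},614 \right)} + I{\left(-143 \right)}} = \sqrt{25 \left(1 + 3 \left(\left(- \frac{1}{4}\right) 12\right)\right)^{2} + \left(-143\right)^{3}} = \sqrt{25 \left(1 + 3 \left(-3\right)\right)^{2} - 2924207} = \sqrt{25 \left(1 - 9\right)^{2} - 2924207} = \sqrt{25 \left(-8\right)^{2} - 2924207} = \sqrt{25 \cdot 64 - 2924207} = \sqrt{1600 - 2924207} = \sqrt{-2922607} = i \sqrt{2922607}$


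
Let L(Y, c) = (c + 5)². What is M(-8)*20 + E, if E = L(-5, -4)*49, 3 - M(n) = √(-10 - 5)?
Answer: 109 - 20*I*√15 ≈ 109.0 - 77.46*I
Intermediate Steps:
M(n) = 3 - I*√15 (M(n) = 3 - √(-10 - 5) = 3 - √(-15) = 3 - I*√15)
L(Y, c) = (5 + c)²
E = 49 (E = (5 - 4)²*49 = 1²*49 = 1*49 = 49)
M(-8)*20 + E = (3 - I*√15)*20 + 49 = (60 - 20*I*√15) + 49 = 109 - 20*I*√15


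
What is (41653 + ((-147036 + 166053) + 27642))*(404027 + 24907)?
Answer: 37880019408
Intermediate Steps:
(41653 + ((-147036 + 166053) + 27642))*(404027 + 24907) = (41653 + (19017 + 27642))*428934 = (41653 + 46659)*428934 = 88312*428934 = 37880019408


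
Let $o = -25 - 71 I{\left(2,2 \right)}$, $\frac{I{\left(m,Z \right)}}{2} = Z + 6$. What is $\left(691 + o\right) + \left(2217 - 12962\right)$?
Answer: $-11215$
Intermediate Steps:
$I{\left(m,Z \right)} = 12 + 2 Z$ ($I{\left(m,Z \right)} = 2 \left(Z + 6\right) = 2 \left(6 + Z\right) = 12 + 2 Z$)
$o = -1161$ ($o = -25 - 71 \left(12 + 2 \cdot 2\right) = -25 - 71 \left(12 + 4\right) = -25 - 1136 = -1161$)
$\left(691 + o\right) + \left(2217 - 12962\right) = \left(691 - 1161\right) + \left(2217 - 12962\right) = -470 + \left(2217 - 12962\right) = -470 - 10745 = -11215$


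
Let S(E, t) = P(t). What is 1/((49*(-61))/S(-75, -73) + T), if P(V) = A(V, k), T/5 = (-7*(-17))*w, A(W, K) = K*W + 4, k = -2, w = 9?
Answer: 150/800261 ≈ 0.00018744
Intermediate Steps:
A(W, K) = 4 + K*W
T = 5355 (T = 5*(-7*(-17)*9) = 5*(119*9) = 5*1071 = 5355)
P(V) = 4 - 2*V
S(E, t) = 4 - 2*t
1/((49*(-61))/S(-75, -73) + T) = 1/((49*(-61))/(4 - 2*(-73)) + 5355) = 1/(-2989/(4 + 146) + 5355) = 1/(-2989/150 + 5355) = 1/(800261/150) = 150/800261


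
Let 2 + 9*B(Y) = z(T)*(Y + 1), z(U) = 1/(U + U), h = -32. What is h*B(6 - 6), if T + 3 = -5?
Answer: 22/3 ≈ 7.3333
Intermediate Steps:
T = -8 (T = -3 - 5 = -8)
z(U) = 1/(2*U)
B(Y) = -11/48 - Y/144 (B(Y) = -2/9 + (((½)/(-8))*(Y + 1))/9 = -2/9 + (((½)*(-⅛))*(1 + Y))/9 = -2/9 + (-(1 + Y)/16)/9 = -2/9 + (-1/16 - Y/16)/9 = -2/9 + (-1/144 - Y/144) = -11/48 - Y/144)
h*B(6 - 6) = -32*(-11/48 - (6 - 6)/144) = -32*(-11/48 - 1/144*0) = -32*(-11/48 + 0) = -32*(-11/48) = 22/3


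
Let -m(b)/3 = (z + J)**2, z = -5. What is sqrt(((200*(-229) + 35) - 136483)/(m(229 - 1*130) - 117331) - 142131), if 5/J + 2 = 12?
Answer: I*sqrt(467175087995)/1813 ≈ 377.0*I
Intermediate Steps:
J = 1/2 (J = 5/(-2 + 12) = 5/10 = 5*(1/10) = 1/2 ≈ 0.50000)
m(b) = -243/4 (m(b) = -3*(-5 + 1/2)**2 = -3*(-9/2)**2 = -3*81/4 = -243/4)
sqrt(((200*(-229) + 35) - 136483)/(m(229 - 1*130) - 117331) - 142131) = sqrt(((200*(-229) + 35) - 136483)/(-243/4 - 117331) - 142131) = sqrt(((-45800 + 35) - 136483)/(-469567/4) - 142131) = sqrt((-45765 - 136483)*(-4/469567) - 142131) = sqrt(-182248*(-4/469567) - 142131) = sqrt(728992/469567 - 142131) = sqrt(-66739298285/469567) = I*sqrt(467175087995)/1813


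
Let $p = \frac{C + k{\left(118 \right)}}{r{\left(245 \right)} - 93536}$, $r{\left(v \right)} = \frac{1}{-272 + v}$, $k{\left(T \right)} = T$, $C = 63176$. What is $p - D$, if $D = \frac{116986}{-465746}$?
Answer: $- \frac{250243026685}{588114473929} \approx -0.4255$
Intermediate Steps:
$D = - \frac{58493}{232873}$ ($D = 116986 \left(- \frac{1}{465746}\right) = - \frac{58493}{232873} \approx -0.25118$)
$p = - \frac{1708938}{2525473}$ ($p = \frac{63176 + 118}{\frac{1}{-272 + 245} - 93536} = \frac{63294}{\frac{1}{-27} - 93536} = \frac{63294}{- \frac{1}{27} - 93536} = \frac{63294}{- \frac{2525473}{27}} = 63294 \left(- \frac{27}{2525473}\right) = - \frac{1708938}{2525473} \approx -0.67668$)
$p - D = - \frac{1708938}{2525473} - - \frac{58493}{232873} = - \frac{1708938}{2525473} + \frac{58493}{232873} = - \frac{250243026685}{588114473929}$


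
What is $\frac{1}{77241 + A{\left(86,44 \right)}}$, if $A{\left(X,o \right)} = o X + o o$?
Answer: $\frac{1}{82961} \approx 1.2054 \cdot 10^{-5}$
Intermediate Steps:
$A{\left(X,o \right)} = o^{2} + X o$ ($A{\left(X,o \right)} = X o + o^{2} = o^{2} + X o$)
$\frac{1}{77241 + A{\left(86,44 \right)}} = \frac{1}{77241 + 44 \left(86 + 44\right)} = \frac{1}{77241 + 44 \cdot 130} = \frac{1}{77241 + 5720} = \frac{1}{82961}$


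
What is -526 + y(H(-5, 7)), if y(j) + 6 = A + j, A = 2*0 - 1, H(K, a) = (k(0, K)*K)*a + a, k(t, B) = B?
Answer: -351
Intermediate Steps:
H(K, a) = a + a*K**2 (H(K, a) = (K*K)*a + a = K**2*a + a = a*K**2 + a = a + a*K**2)
A = -1 (A = 0 - 1 = -1)
y(j) = -7 + j (y(j) = -6 + (-1 + j) = -7 + j)
-526 + y(H(-5, 7)) = -526 + (-7 + 7*(1 + (-5)**2)) = -526 + (-7 + 7*(1 + 25)) = -526 + (-7 + 7*26) = -526 + (-7 + 182) = -526 + 175 = -351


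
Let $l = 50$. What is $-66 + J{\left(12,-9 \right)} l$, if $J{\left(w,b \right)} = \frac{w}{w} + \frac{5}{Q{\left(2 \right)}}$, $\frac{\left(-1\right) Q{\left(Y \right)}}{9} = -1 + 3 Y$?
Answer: $- \frac{194}{9} \approx -21.556$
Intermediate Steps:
$Q{\left(Y \right)} = 9 - 27 Y$ ($Q{\left(Y \right)} = - 9 \left(-1 + 3 Y\right) = 9 - 27 Y$)
$J{\left(w,b \right)} = \frac{8}{9}$ ($J{\left(w,b \right)} = \frac{w}{w} + \frac{5}{9 - 54} = 1 + \frac{5}{9 - 54} = 1 + \frac{5}{-45} = 1 + 5 \left(- \frac{1}{45}\right) = 1 - \frac{1}{9} = \frac{8}{9}$)
$-66 + J{\left(12,-9 \right)} l = -66 + \frac{8}{9} \cdot 50 = -66 + \frac{400}{9} = - \frac{194}{9}$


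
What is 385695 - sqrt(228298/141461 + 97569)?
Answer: 385695 - sqrt(1952506484862827)/141461 ≈ 3.8538e+5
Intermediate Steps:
385695 - sqrt(228298/141461 + 97569) = 385695 - sqrt(13802436607/141461) = 385695 - sqrt(1952506484862827)/141461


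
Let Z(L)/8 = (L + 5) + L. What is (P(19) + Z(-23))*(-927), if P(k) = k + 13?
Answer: 274392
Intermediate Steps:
Z(L) = 40 + 16*L (Z(L) = 8*((L + 5) + L) = 8*((5 + L) + L) = 8*(5 + 2*L) = 40 + 16*L)
P(k) = 13 + k
(P(19) + Z(-23))*(-927) = ((13 + 19) + (40 + 16*(-23)))*(-927) = (32 + (40 - 368))*(-927) = (32 - 328)*(-927) = -296*(-927) = 274392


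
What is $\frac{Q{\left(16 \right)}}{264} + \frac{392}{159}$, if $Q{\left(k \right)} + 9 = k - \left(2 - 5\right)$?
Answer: $\frac{17513}{6996} \approx 2.5033$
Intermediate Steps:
$Q{\left(k \right)} = -6 + k$ ($Q{\left(k \right)} = -9 + \left(k - \left(2 - 5\right)\right) = -9 + \left(k - -3\right) = -9 + \left(k + 3\right) = -9 + \left(3 + k\right) = -6 + k$)
$\frac{Q{\left(16 \right)}}{264} + \frac{392}{159} = \frac{-6 + 16}{264} + \frac{392}{159} = 10 \cdot \frac{1}{264} + 392 \cdot \frac{1}{159} = \frac{5}{132} + \frac{392}{159} = \frac{17513}{6996}$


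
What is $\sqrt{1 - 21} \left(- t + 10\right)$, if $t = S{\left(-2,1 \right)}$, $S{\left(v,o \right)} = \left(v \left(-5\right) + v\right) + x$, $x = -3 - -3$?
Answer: $4 i \sqrt{5} \approx 8.9443 i$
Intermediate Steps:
$x = 0$ ($x = -3 + 3 = 0$)
$S{\left(v,o \right)} = - 4 v$ ($S{\left(v,o \right)} = \left(v \left(-5\right) + v\right) + 0 = \left(- 5 v + v\right) + 0 = - 4 v + 0 = - 4 v$)
$t = 8$ ($t = \left(-4\right) \left(-2\right) = 8$)
$\sqrt{1 - 21} \left(- t + 10\right) = \sqrt{1 - 21} \left(\left(-1\right) 8 + 10\right) = \sqrt{-20} \left(-8 + 10\right) = 2 i \sqrt{5} \cdot 2 = 4 i \sqrt{5}$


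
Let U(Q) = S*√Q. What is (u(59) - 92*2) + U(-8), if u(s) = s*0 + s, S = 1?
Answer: -125 + 2*I*√2 ≈ -125.0 + 2.8284*I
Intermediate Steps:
u(s) = s (u(s) = 0 + s = s)
U(Q) = √Q (U(Q) = 1*√Q = √Q)
(u(59) - 92*2) + U(-8) = (59 - 92*2) + √(-8) = (59 - 184) + 2*I*√2 = -125 + 2*I*√2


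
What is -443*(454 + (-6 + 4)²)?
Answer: -202894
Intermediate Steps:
-443*(454 + (-6 + 4)²) = -443*(454 + (-2)²) = -443*(454 + 4) = -443*458 = -202894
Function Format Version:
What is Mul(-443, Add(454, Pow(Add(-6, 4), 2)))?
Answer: -202894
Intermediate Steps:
Mul(-443, Add(454, Pow(Add(-6, 4), 2))) = Mul(-443, Add(454, Pow(-2, 2))) = Mul(-443, Add(454, 4)) = Mul(-443, 458) = -202894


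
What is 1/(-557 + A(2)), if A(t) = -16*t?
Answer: -1/589 ≈ -0.0016978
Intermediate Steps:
1/(-557 + A(2)) = 1/(-557 - 16*2) = 1/(-557 - 32) = 1/(-589) = -1/589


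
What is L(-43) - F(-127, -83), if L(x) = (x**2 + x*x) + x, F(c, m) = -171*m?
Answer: -10538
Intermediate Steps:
L(x) = x + 2*x**2 (L(x) = (x**2 + x**2) + x = 2*x**2 + x = x + 2*x**2)
L(-43) - F(-127, -83) = -43*(1 + 2*(-43)) - (-171)*(-83) = -43*(1 - 86) - 1*14193 = -43*(-85) - 14193 = 3655 - 14193 = -10538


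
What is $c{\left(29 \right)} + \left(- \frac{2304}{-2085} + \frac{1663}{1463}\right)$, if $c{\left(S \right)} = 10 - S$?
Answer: $- \frac{17039546}{1016785} \approx -16.758$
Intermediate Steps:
$c{\left(29 \right)} + \left(- \frac{2304}{-2085} + \frac{1663}{1463}\right) = \left(10 - 29\right) + \left(- \frac{2304}{-2085} + \frac{1663}{1463}\right) = \left(10 - 29\right) + \left(\left(-2304\right) \left(- \frac{1}{2085}\right) + 1663 \cdot \frac{1}{1463}\right) = -19 + \left(\frac{768}{695} + \frac{1663}{1463}\right) = -19 + \frac{2279369}{1016785} = - \frac{17039546}{1016785}$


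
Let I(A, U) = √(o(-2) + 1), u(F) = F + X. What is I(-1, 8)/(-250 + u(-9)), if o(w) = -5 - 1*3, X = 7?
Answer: -I*√7/252 ≈ -0.010499*I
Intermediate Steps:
u(F) = 7 + F (u(F) = F + 7 = 7 + F)
o(w) = -8 (o(w) = -5 - 3 = -8)
I(A, U) = I*√7 (I(A, U) = √(-8 + 1) = √(-7) = I*√7)
I(-1, 8)/(-250 + u(-9)) = (I*√7)/(-250 + (7 - 9)) = (I*√7)/(-250 - 2) = (I*√7)/(-252) = (I*√7)*(-1/252) = -I*√7/252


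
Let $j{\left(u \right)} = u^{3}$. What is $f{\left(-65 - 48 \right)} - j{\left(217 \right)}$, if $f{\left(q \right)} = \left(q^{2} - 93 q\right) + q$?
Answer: $-10195148$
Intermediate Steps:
$f{\left(q \right)} = q^{2} - 92 q$
$f{\left(-65 - 48 \right)} - j{\left(217 \right)} = \left(-65 - 48\right) \left(-92 - 113\right) - 217^{3} = \left(-65 - 48\right) \left(-92 - 113\right) - 10218313 = - 113 \left(-92 - 113\right) - 10218313 = \left(-113\right) \left(-205\right) - 10218313 = 23165 - 10218313 = -10195148$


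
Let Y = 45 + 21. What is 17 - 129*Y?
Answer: -8497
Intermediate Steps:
Y = 66
17 - 129*Y = 17 - 129*66 = 17 - 8514 = -8497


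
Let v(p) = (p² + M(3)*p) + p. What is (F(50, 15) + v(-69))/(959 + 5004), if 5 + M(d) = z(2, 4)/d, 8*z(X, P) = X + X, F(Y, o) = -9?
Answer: 10033/11926 ≈ 0.84127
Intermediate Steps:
z(X, P) = X/4 (z(X, P) = (X + X)/8 = (2*X)/8 = X/4)
M(d) = -5 + 1/(2*d) (M(d) = -5 + ((¼)*2)/d = -5 + 1/(2*d))
v(p) = p² - 23*p/6 (v(p) = (p² + (-5 + (½)/3)*p) + p = (p² + (-5 + (½)*(⅓))*p) + p = (p² + (-5 + ⅙)*p) + p = (p² - 29*p/6) + p = p² - 23*p/6)
(F(50, 15) + v(-69))/(959 + 5004) = (-9 + (⅙)*(-69)*(-23 + 6*(-69)))/(959 + 5004) = (-9 + (⅙)*(-69)*(-23 - 414))/5963 = (-9 + (⅙)*(-69)*(-437))*(1/5963) = (-9 + 10051/2)*(1/5963) = (10033/2)*(1/5963) = 10033/11926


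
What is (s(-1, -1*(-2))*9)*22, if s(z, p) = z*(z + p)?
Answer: -198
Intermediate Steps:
s(z, p) = z*(p + z)
(s(-1, -1*(-2))*9)*22 = (-(-1*(-2) - 1)*9)*22 = (-(2 - 1)*9)*22 = (-1*1*9)*22 = -1*9*22 = -9*22 = -198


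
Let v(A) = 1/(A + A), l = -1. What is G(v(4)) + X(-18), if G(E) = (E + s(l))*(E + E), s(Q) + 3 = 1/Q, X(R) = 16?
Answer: 481/32 ≈ 15.031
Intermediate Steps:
s(Q) = -3 + 1/Q
v(A) = 1/(2*A)
G(E) = 2*E*(-4 + E) (G(E) = (E + (-3 + 1/(-1)))*(E + E) = (E + (-3 - 1))*(2*E) = (E - 4)*(2*E) = (-4 + E)*(2*E) = 2*E*(-4 + E))
G(v(4)) + X(-18) = 2*((½)/4)*(-4 + (½)/4) + 16 = 2*((½)*(¼))*(-4 + (½)*(¼)) + 16 = 2*(⅛)*(-4 + ⅛) + 16 = 2*(⅛)*(-31/8) + 16 = -31/32 + 16 = 481/32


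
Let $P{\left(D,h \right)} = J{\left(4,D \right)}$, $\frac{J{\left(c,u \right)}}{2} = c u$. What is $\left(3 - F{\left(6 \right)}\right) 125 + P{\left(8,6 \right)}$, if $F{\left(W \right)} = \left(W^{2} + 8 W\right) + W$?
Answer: $-10811$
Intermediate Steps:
$F{\left(W \right)} = W^{2} + 9 W$
$J{\left(c,u \right)} = 2 c u$
$P{\left(D,h \right)} = 8 D$ ($P{\left(D,h \right)} = 2 \cdot 4 D = 8 D$)
$\left(3 - F{\left(6 \right)}\right) 125 + P{\left(8,6 \right)} = \left(3 - 6 \left(9 + 6\right)\right) 125 + 8 \cdot 8 = \left(3 - 6 \cdot 15\right) 125 + 64 = \left(3 - 90\right) 125 + 64 = \left(-87\right) 125 + 64 = -10875 + 64 = -10811$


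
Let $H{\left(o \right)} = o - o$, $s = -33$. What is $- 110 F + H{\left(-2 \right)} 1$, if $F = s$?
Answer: $3630$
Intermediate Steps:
$F = -33$
$H{\left(o \right)} = 0$
$- 110 F + H{\left(-2 \right)} 1 = \left(-110\right) \left(-33\right) + 0 \cdot 1 = 3630 + 0 = 3630$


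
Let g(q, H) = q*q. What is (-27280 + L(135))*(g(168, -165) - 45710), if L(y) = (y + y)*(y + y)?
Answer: -797711320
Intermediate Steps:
g(q, H) = q²
L(y) = 4*y² (L(y) = (2*y)*(2*y) = 4*y²)
(-27280 + L(135))*(g(168, -165) - 45710) = (-27280 + 4*135²)*(168² - 45710) = (-27280 + 4*18225)*(28224 - 45710) = (-27280 + 72900)*(-17486) = 45620*(-17486) = -797711320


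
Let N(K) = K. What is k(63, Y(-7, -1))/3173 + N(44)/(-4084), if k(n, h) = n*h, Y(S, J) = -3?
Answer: -227872/3239633 ≈ -0.070339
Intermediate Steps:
k(n, h) = h*n
k(63, Y(-7, -1))/3173 + N(44)/(-4084) = -3*63/3173 + 44/(-4084) = -189*1/3173 + 44*(-1/4084) = -189/3173 - 11/1021 = -227872/3239633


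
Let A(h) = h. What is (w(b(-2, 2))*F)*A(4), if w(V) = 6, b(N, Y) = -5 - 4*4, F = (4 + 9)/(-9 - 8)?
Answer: -312/17 ≈ -18.353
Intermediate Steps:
F = -13/17 (F = 13/(-17) = 13*(-1/17) = -13/17 ≈ -0.76471)
b(N, Y) = -21 (b(N, Y) = -5 - 16 = -21)
(w(b(-2, 2))*F)*A(4) = (6*(-13/17))*4 = -78/17*4 = -312/17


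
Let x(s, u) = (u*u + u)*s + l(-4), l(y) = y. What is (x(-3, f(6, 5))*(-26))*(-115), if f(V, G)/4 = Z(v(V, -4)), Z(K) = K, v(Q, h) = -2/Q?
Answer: -47840/3 ≈ -15947.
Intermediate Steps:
f(V, G) = -8/V (f(V, G) = 4*(-2/V) = -8/V)
x(s, u) = -4 + s*(u + u**2) (x(s, u) = (u*u + u)*s - 4 = (u**2 + u)*s - 4 = (u + u**2)*s - 4 = s*(u + u**2) - 4 = -4 + s*(u + u**2))
(x(-3, f(6, 5))*(-26))*(-115) = ((-4 - (-24)/6 - 3*(-8/6)**2)*(-26))*(-115) = ((-4 - (-24)/6 - 3*(-8*1/6)**2)*(-26))*(-115) = ((-4 - 3*(-4/3) - 3*(-4/3)**2)*(-26))*(-115) = ((-4 + 4 - 3*16/9)*(-26))*(-115) = ((-4 + 4 - 16/3)*(-26))*(-115) = -16/3*(-26)*(-115) = (416/3)*(-115) = -47840/3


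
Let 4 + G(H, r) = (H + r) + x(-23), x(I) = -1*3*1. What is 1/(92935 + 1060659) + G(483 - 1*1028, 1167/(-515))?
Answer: -329289946003/594100910 ≈ -554.27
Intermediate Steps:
x(I) = -3 (x(I) = -3*1 = -3)
G(H, r) = -7 + H + r (G(H, r) = -4 + ((H + r) - 3) = -4 + (-3 + H + r) = -7 + H + r)
1/(92935 + 1060659) + G(483 - 1*1028, 1167/(-515)) = 1/(92935 + 1060659) + (-7 + (483 - 1*1028) + 1167/(-515)) = 1/1153594 + (-7 + (483 - 1028) + 1167*(-1/515)) = 1/1153594 + (-7 - 545 - 1167/515) = 1/1153594 - 285447/515 = -329289946003/594100910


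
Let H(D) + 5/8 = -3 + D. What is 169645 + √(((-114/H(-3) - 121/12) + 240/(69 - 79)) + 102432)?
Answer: 169645 + √10356627021/318 ≈ 1.6997e+5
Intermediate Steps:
H(D) = -29/8 + D (H(D) = -5/8 + (-3 + D) = -29/8 + D)
169645 + √(((-114/H(-3) - 121/12) + 240/(69 - 79)) + 102432) = 169645 + √(((-114/(-29/8 - 3) - 121/12) + 240/(69 - 79)) + 102432) = 169645 + √(((-114/(-53/8) - 121*1/12) + 240/(-10)) + 102432) = 169645 + √(((-114*(-8/53) - 121/12) + 240*(-⅒)) + 102432) = 169645 + √(((912/53 - 121/12) - 24) + 102432) = 169645 + √((4531/636 - 24) + 102432) = 169645 + √(-10733/636 + 102432) = 169645 + √(65136019/636) = 169645 + √10356627021/318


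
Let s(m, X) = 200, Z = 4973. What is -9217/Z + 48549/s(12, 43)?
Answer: 239590777/994600 ≈ 240.89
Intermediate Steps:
-9217/Z + 48549/s(12, 43) = -9217/4973 + 48549/200 = 239590777/994600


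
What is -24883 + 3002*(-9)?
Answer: -51901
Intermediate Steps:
-24883 + 3002*(-9) = -24883 - 27018 = -51901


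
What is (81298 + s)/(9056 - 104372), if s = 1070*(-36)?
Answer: -21389/47658 ≈ -0.44880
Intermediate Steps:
s = -38520
(81298 + s)/(9056 - 104372) = (81298 - 38520)/(9056 - 104372) = 42778/(-95316) = 42778*(-1/95316) = -21389/47658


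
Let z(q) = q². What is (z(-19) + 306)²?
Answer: 444889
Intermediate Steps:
(z(-19) + 306)² = ((-19)² + 306)² = (361 + 306)² = 667² = 444889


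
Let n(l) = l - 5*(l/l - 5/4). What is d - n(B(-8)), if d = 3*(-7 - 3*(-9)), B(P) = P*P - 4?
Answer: -5/4 ≈ -1.2500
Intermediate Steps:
B(P) = -4 + P² (B(P) = P² - 4 = -4 + P²)
n(l) = 5/4 + l (n(l) = l - 5*(1 - 5*¼) = l - 5*(1 - 5/4) = l - 5*(-¼) = l + 5/4 = 5/4 + l)
d = 60 (d = 3*(-7 + 27) = 3*20 = 60)
d - n(B(-8)) = 60 - (5/4 + (-4 + (-8)²)) = 60 - (5/4 + (-4 + 64)) = 60 - (5/4 + 60) = 60 - 1*245/4 = 60 - 245/4 = -5/4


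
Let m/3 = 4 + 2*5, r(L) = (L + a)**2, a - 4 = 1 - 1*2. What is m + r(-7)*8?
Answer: 170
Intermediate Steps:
a = 3 (a = 4 + (1 - 1*2) = 4 + (1 - 2) = 4 - 1 = 3)
r(L) = (3 + L)**2 (r(L) = (L + 3)**2 = (3 + L)**2)
m = 42 (m = 3*(4 + 2*5) = 3*(4 + 10) = 3*14 = 42)
m + r(-7)*8 = 42 + (3 - 7)**2*8 = 42 + (-4)**2*8 = 42 + 16*8 = 42 + 128 = 170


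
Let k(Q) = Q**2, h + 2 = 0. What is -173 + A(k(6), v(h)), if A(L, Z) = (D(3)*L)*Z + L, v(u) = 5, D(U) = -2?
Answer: -497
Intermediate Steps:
h = -2 (h = -2 + 0 = -2)
A(L, Z) = L - 2*L*Z (A(L, Z) = (-2*L)*Z + L = -2*L*Z + L = L - 2*L*Z)
-173 + A(k(6), v(h)) = -173 + 6**2*(1 - 2*5) = -173 + 36*(1 - 10) = -173 + 36*(-9) = -173 - 324 = -497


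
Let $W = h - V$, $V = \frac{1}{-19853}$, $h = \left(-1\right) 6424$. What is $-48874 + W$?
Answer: $- \frac{1097831193}{19853} \approx -55298.0$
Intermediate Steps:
$h = -6424$
$V = - \frac{1}{19853} \approx -5.037 \cdot 10^{-5}$
$W = - \frac{127535671}{19853}$ ($W = -6424 - - \frac{1}{19853} = -6424 + \frac{1}{19853} = - \frac{127535671}{19853} \approx -6424.0$)
$-48874 + W = -48874 - \frac{127535671}{19853} = - \frac{1097831193}{19853}$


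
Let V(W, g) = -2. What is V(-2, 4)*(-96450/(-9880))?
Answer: -9645/494 ≈ -19.524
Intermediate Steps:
V(-2, 4)*(-96450/(-9880)) = -(-192900)/(-9880) = -(-192900)*(-1)/9880 = -2*9645/988 = -9645/494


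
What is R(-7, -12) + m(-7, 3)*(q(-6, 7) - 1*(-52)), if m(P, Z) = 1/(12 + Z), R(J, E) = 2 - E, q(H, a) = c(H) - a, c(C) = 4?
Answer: 259/15 ≈ 17.267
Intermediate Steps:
q(H, a) = 4 - a
R(-7, -12) + m(-7, 3)*(q(-6, 7) - 1*(-52)) = (2 - 1*(-12)) + ((4 - 1*7) - 1*(-52))/(12 + 3) = (2 + 12) + ((4 - 7) + 52)/15 = 14 + (-3 + 52)/15 = 14 + (1/15)*49 = 14 + 49/15 = 259/15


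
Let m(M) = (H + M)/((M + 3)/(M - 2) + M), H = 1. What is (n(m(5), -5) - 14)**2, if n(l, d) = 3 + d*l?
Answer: 117649/529 ≈ 222.40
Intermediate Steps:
m(M) = (1 + M)/(M + (3 + M)/(-2 + M)) (m(M) = (1 + M)/((M + 3)/(M - 2) + M) = (1 + M)/((3 + M)/(-2 + M) + M) = (1 + M)/(M + (3 + M)/(-2 + M)))
(n(m(5), -5) - 14)**2 = ((3 - 5*(-2 + 5**2 - 1*5)/(3 + 5**2 - 1*5)) - 14)**2 = ((3 - 5*(-2 + 25 - 5)/(3 + 25 - 5)) - 14)**2 = ((3 - 5*18/23) - 14)**2 = ((3 - 90/23) - 14)**2 = (-21/23 - 14)**2 = (-343/23)**2 = 117649/529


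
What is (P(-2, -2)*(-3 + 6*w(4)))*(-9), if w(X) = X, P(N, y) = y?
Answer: 378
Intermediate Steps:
(P(-2, -2)*(-3 + 6*w(4)))*(-9) = -2*(-3 + 6*4)*(-9) = -2*(-3 + 24)*(-9) = -2*21*(-9) = -42*(-9) = 378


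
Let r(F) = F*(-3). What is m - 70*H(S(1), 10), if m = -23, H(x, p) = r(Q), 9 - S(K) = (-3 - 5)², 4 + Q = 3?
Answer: -233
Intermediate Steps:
Q = -1 (Q = -4 + 3 = -1)
S(K) = -55 (S(K) = 9 - (-3 - 5)² = 9 - 1*(-8)² = 9 - 1*64 = 9 - 64 = -55)
r(F) = -3*F
H(x, p) = 3 (H(x, p) = -3*(-1) = 3)
m - 70*H(S(1), 10) = -23 - 70*3 = -23 - 210 = -233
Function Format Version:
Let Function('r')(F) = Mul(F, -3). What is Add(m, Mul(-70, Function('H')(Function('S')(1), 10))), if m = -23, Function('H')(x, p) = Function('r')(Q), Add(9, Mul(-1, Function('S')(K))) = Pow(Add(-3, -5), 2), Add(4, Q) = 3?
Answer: -233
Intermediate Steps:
Q = -1 (Q = Add(-4, 3) = -1)
Function('S')(K) = -55 (Function('S')(K) = Add(9, Mul(-1, Pow(Add(-3, -5), 2))) = Add(9, Mul(-1, Pow(-8, 2))) = Add(9, Mul(-1, 64)) = Add(9, -64) = -55)
Function('r')(F) = Mul(-3, F)
Function('H')(x, p) = 3 (Function('H')(x, p) = Mul(-3, -1) = 3)
Add(m, Mul(-70, Function('H')(Function('S')(1), 10))) = Add(-23, Mul(-70, 3)) = Add(-23, -210) = -233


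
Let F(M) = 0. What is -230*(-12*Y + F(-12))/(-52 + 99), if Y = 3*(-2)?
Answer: -16560/47 ≈ -352.34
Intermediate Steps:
Y = -6
-230*(-12*Y + F(-12))/(-52 + 99) = -230*(-12*(-6) + 0)/(-52 + 99) = -230*(72 + 0)/47 = -16560/47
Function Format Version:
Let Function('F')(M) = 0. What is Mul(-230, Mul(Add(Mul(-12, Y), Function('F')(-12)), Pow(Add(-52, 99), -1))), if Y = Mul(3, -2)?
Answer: Rational(-16560, 47) ≈ -352.34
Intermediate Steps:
Y = -6
Mul(-230, Mul(Add(Mul(-12, Y), Function('F')(-12)), Pow(Add(-52, 99), -1))) = Mul(-230, Mul(Add(Mul(-12, -6), 0), Pow(Add(-52, 99), -1))) = Mul(-230, Mul(Add(72, 0), Pow(47, -1))) = Mul(-230, Mul(72, Rational(1, 47))) = Mul(-230, Rational(72, 47)) = Rational(-16560, 47)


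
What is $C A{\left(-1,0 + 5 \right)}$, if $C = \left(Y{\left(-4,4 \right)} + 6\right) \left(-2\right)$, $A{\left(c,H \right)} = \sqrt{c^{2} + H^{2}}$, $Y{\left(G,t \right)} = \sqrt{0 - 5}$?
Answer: $2 \sqrt{26} \left(-6 - i \sqrt{5}\right) \approx -61.188 - 22.803 i$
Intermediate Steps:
$Y{\left(G,t \right)} = i \sqrt{5}$ ($Y{\left(G,t \right)} = \sqrt{-5} = i \sqrt{5}$)
$A{\left(c,H \right)} = \sqrt{H^{2} + c^{2}}$
$C = -12 - 2 i \sqrt{5}$ ($C = \left(i \sqrt{5} + 6\right) \left(-2\right) = \left(6 + i \sqrt{5}\right) \left(-2\right) = -12 - 2 i \sqrt{5} \approx -12.0 - 4.4721 i$)
$C A{\left(-1,0 + 5 \right)} = \left(-12 - 2 i \sqrt{5}\right) \sqrt{\left(0 + 5\right)^{2} + \left(-1\right)^{2}} = \left(-12 - 2 i \sqrt{5}\right) \sqrt{5^{2} + 1} = \left(-12 - 2 i \sqrt{5}\right) \sqrt{25 + 1} = \left(-12 - 2 i \sqrt{5}\right) \sqrt{26} = \sqrt{26} \left(-12 - 2 i \sqrt{5}\right)$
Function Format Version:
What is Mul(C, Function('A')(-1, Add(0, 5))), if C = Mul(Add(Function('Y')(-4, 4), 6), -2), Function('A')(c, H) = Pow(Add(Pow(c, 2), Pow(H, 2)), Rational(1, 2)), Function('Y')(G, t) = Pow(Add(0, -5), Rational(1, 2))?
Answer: Mul(2, Pow(26, Rational(1, 2)), Add(-6, Mul(-1, I, Pow(5, Rational(1, 2))))) ≈ Add(-61.188, Mul(-22.803, I))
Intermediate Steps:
Function('Y')(G, t) = Mul(I, Pow(5, Rational(1, 2))) (Function('Y')(G, t) = Pow(-5, Rational(1, 2)) = Mul(I, Pow(5, Rational(1, 2))))
Function('A')(c, H) = Pow(Add(Pow(H, 2), Pow(c, 2)), Rational(1, 2))
C = Add(-12, Mul(-2, I, Pow(5, Rational(1, 2)))) (C = Mul(Add(Mul(I, Pow(5, Rational(1, 2))), 6), -2) = Mul(Add(6, Mul(I, Pow(5, Rational(1, 2)))), -2) = Add(-12, Mul(-2, I, Pow(5, Rational(1, 2)))) ≈ Add(-12.000, Mul(-4.4721, I)))
Mul(C, Function('A')(-1, Add(0, 5))) = Mul(Add(-12, Mul(-2, I, Pow(5, Rational(1, 2)))), Pow(Add(Pow(Add(0, 5), 2), Pow(-1, 2)), Rational(1, 2))) = Mul(Add(-12, Mul(-2, I, Pow(5, Rational(1, 2)))), Pow(Add(Pow(5, 2), 1), Rational(1, 2))) = Mul(Add(-12, Mul(-2, I, Pow(5, Rational(1, 2)))), Pow(Add(25, 1), Rational(1, 2))) = Mul(Add(-12, Mul(-2, I, Pow(5, Rational(1, 2)))), Pow(26, Rational(1, 2))) = Mul(Pow(26, Rational(1, 2)), Add(-12, Mul(-2, I, Pow(5, Rational(1, 2)))))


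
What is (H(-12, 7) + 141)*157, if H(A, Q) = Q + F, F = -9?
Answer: 21823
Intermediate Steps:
H(A, Q) = -9 + Q (H(A, Q) = Q - 9 = -9 + Q)
(H(-12, 7) + 141)*157 = ((-9 + 7) + 141)*157 = (-2 + 141)*157 = 139*157 = 21823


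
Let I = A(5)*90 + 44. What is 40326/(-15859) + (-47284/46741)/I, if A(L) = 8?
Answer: -360199084345/141581714129 ≈ -2.5441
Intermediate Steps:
I = 764 (I = 8*90 + 44 = 720 + 44 = 764)
40326/(-15859) + (-47284/46741)/I = 40326/(-15859) - 47284/46741/764 = 40326*(-1/15859) - 47284*1/46741*(1/764) = -40326/15859 - 47284/46741*1/764 = -40326/15859 - 11821/8927531 = -360199084345/141581714129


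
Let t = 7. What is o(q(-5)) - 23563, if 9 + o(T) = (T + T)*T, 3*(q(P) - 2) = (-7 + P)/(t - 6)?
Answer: -23564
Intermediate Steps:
q(P) = -⅓ + P/3 (q(P) = 2 + ((-7 + P)/(7 - 6))/3 = 2 + ((-7 + P)/1)/3 = 2 + ((-7 + P)*1)/3 = 2 + (-7 + P)/3 = 2 + (-7/3 + P/3) = -⅓ + P/3)
o(T) = -9 + 2*T² (o(T) = -9 + (T + T)*T = -9 + (2*T)*T = -9 + 2*T²)
o(q(-5)) - 23563 = (-9 + 2*(-⅓ + (⅓)*(-5))²) - 23563 = (-9 + 2*(-⅓ - 5/3)²) - 23563 = (-9 + 2*(-2)²) - 23563 = (-9 + 2*4) - 23563 = (-9 + 8) - 23563 = -1 - 23563 = -23564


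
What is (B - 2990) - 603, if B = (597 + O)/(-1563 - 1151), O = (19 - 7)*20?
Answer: -9752239/2714 ≈ -3593.3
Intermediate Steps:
O = 240 (O = 12*20 = 240)
B = -837/2714 (B = (597 + 240)/(-1563 - 1151) = 837/(-2714) = 837*(-1/2714) = -837/2714 ≈ -0.30840)
(B - 2990) - 603 = (-837/2714 - 2990) - 603 = -8115697/2714 - 603 = -9752239/2714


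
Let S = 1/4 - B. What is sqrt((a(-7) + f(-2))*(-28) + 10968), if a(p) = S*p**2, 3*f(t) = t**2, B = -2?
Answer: sqrt(70593)/3 ≈ 88.564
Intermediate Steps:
S = 9/4 (S = 1/4 - 1*(-2) = 1/4 + 2 = 9/4 ≈ 2.2500)
f(t) = t**2/3
a(p) = 9*p**2/4
sqrt((a(-7) + f(-2))*(-28) + 10968) = sqrt(((9/4)*(-7)**2 + (1/3)*(-2)**2)*(-28) + 10968) = sqrt(((9/4)*49 + (1/3)*4)*(-28) + 10968) = sqrt((441/4 + 4/3)*(-28) + 10968) = sqrt((1339/12)*(-28) + 10968) = sqrt(-9373/3 + 10968) = sqrt(23531/3) = sqrt(70593)/3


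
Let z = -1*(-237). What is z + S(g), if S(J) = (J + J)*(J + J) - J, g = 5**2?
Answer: 2712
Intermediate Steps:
g = 25
S(J) = -J + 4*J**2 (S(J) = (2*J)*(2*J) - J = 4*J**2 - J = -J + 4*J**2)
z = 237
z + S(g) = 237 + 25*(-1 + 4*25) = 237 + 25*(-1 + 100) = 237 + 25*99 = 237 + 2475 = 2712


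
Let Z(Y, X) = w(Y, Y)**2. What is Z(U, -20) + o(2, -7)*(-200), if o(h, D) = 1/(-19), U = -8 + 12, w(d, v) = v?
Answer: 504/19 ≈ 26.526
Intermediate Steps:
U = 4
Z(Y, X) = Y**2
o(h, D) = -1/19
Z(U, -20) + o(2, -7)*(-200) = 4**2 - 1/19*(-200) = 16 + 200/19 = 504/19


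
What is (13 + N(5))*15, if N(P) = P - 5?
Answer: 195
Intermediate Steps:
N(P) = -5 + P
(13 + N(5))*15 = (13 + (-5 + 5))*15 = (13 + 0)*15 = 13*15 = 195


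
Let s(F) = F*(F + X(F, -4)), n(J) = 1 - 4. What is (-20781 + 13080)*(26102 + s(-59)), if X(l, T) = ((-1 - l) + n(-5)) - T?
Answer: -201011502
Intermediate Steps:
n(J) = -3
X(l, T) = -4 - T - l (X(l, T) = ((-1 - l) - 3) - T = (-4 - l) - T = -4 - T - l)
s(F) = 0 (s(F) = F*(F + (-4 - 1*(-4) - F)) = F*(F + (-4 + 4 - F)) = F*(F - F) = F*0 = 0)
(-20781 + 13080)*(26102 + s(-59)) = (-20781 + 13080)*(26102 + 0) = -7701*26102 = -201011502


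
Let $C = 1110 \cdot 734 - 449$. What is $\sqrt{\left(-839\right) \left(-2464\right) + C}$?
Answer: $\sqrt{2881587} \approx 1697.5$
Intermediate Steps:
$C = 814291$ ($C = 814740 - 449 = 814291$)
$\sqrt{\left(-839\right) \left(-2464\right) + C} = \sqrt{\left(-839\right) \left(-2464\right) + 814291} = \sqrt{2067296 + 814291} = \sqrt{2881587}$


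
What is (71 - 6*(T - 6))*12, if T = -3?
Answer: 1500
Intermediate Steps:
(71 - 6*(T - 6))*12 = (71 - 6*(-3 - 6))*12 = (71 - 6*(-9))*12 = (71 + 54)*12 = 125*12 = 1500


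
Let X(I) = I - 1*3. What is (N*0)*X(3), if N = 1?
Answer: 0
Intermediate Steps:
X(I) = -3 + I (X(I) = I - 3 = -3 + I)
(N*0)*X(3) = (1*0)*(-3 + 3) = 0*0 = 0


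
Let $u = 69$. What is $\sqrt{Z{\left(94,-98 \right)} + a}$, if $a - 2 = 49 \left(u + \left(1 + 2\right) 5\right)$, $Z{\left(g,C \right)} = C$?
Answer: $2 \sqrt{1005} \approx 63.403$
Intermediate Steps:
$a = 4118$ ($a = 2 + 49 \left(69 + \left(1 + 2\right) 5\right) = 2 + 49 \left(69 + 3 \cdot 5\right) = 2 + 49 \left(69 + 15\right) = 2 + 49 \cdot 84 = 2 + 4116 = 4118$)
$\sqrt{Z{\left(94,-98 \right)} + a} = \sqrt{-98 + 4118} = \sqrt{4020} = 2 \sqrt{1005}$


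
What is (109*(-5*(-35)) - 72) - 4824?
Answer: 14179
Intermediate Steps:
(109*(-5*(-35)) - 72) - 4824 = (109*175 - 72) - 4824 = (19075 - 72) - 4824 = 19003 - 4824 = 14179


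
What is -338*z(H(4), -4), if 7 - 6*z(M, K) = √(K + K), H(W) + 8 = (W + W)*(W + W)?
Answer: -1183/3 + 338*I*√2/3 ≈ -394.33 + 159.33*I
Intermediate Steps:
H(W) = -8 + 4*W² (H(W) = -8 + (W + W)*(W + W) = -8 + (2*W)*(2*W) = -8 + 4*W²)
z(M, K) = 7/6 - √2*√K/6 (z(M, K) = 7/6 - √(K + K)/6 = 7/6 - √2*√K/6)
-338*z(H(4), -4) = -338*(7/6 - √2*√(-4)/6) = -338*(7/6 - √2*2*I/6) = -338*(7/6 - I*√2/3) = -1183/3 + 338*I*√2/3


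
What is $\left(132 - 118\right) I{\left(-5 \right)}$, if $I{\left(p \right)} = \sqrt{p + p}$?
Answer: $14 i \sqrt{10} \approx 44.272 i$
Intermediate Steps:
$I{\left(p \right)} = \sqrt{2} \sqrt{p}$ ($I{\left(p \right)} = \sqrt{2 p} = \sqrt{2} \sqrt{p}$)
$\left(132 - 118\right) I{\left(-5 \right)} = \left(132 - 118\right) \sqrt{2} \sqrt{-5} = 14 \sqrt{2} i \sqrt{5} = 14 i \sqrt{10}$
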